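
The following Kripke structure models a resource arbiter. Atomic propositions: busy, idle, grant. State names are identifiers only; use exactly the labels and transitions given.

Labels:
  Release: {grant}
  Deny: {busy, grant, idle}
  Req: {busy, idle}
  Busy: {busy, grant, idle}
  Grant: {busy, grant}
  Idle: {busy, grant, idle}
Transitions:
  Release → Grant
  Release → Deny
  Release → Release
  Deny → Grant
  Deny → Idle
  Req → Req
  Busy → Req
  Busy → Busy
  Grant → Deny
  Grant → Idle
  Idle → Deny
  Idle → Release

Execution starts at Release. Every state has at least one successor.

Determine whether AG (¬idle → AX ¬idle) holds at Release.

States satisfying ¬idle → AX ¬idle: {Deny, Req, Busy, Idle}.
States satisfying AG (¬idle → AX ¬idle): {Req, Busy}.
Grant is reachable from Release and violates ¬idle → AX ¬idle, so AG fails at Release.
Release ∉ Sat(AG (¬idle → AX ¬idle)).

Does not hold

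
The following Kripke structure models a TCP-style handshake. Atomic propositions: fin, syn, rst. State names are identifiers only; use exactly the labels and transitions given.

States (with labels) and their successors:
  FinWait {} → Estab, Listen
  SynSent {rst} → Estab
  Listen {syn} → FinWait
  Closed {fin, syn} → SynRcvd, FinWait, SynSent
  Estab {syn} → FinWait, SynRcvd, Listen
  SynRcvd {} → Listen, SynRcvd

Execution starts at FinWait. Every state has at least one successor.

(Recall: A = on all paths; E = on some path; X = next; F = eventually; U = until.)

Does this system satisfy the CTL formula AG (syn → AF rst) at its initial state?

States satisfying syn → AF rst: {FinWait, SynSent, SynRcvd}.
States satisfying AG (syn → AF rst): ∅.
Estab is reachable from FinWait and violates syn → AF rst, so AG fails at FinWait.
FinWait ∉ Sat(AG (syn → AF rst)).

Does not hold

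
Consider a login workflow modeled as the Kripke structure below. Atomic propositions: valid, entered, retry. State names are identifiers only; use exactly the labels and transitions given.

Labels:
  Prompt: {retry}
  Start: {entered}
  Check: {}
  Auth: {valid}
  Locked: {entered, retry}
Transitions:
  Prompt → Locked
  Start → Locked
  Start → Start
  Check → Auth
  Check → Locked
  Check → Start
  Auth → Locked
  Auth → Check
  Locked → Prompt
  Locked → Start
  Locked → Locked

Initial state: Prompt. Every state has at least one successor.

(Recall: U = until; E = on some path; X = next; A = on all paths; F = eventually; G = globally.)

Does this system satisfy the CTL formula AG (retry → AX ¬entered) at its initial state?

States satisfying retry → AX ¬entered: {Start, Check, Auth}.
States satisfying AG (retry → AX ¬entered): ∅.
Locked is reachable from Prompt and violates retry → AX ¬entered, so AG fails at Prompt.
Prompt ∉ Sat(AG (retry → AX ¬entered)).

Does not hold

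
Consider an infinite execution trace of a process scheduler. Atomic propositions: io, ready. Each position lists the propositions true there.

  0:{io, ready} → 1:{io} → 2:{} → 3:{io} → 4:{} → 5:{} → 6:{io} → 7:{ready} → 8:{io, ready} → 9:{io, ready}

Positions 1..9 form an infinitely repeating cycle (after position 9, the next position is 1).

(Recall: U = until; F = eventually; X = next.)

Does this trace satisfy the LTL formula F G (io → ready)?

No

G (io → ready) is false at every position 0..9, so it never becomes true and F G (io → ready) fails.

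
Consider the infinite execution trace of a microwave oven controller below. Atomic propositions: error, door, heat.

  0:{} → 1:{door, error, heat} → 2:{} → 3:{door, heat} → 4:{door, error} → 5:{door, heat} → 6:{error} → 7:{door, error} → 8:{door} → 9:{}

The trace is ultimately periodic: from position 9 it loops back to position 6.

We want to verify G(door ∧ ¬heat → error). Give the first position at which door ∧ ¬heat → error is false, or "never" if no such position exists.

Check door ∧ ¬heat → error at each position in order: 0 ✓, 1 ✓, 2 ✓, 3 ✓, 4 ✓, 5 ✓, 6 ✓, 7 ✓.
At position 8 the labels are {door}, so door ∧ ¬heat → error is false there. This is the first violation.

8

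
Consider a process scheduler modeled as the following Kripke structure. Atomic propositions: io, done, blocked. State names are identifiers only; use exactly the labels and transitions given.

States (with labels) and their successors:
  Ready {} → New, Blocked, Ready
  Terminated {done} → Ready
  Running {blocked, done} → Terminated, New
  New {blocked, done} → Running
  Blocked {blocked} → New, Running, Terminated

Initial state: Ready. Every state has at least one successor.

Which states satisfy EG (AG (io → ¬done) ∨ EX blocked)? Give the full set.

{Ready, Terminated, Running, New, Blocked}

States satisfying AG (io → ¬done) ∨ EX blocked: {Ready, Terminated, Running, New, Blocked}.
States satisfying EG (AG (io → ¬done) ∨ EX blocked): {Ready, Terminated, Running, New, Blocked}.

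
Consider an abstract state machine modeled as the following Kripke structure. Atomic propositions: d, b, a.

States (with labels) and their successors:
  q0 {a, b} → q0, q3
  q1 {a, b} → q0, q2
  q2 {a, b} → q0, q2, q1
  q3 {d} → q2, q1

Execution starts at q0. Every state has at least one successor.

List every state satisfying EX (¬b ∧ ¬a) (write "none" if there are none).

States satisfying ¬b ∧ ¬a: {q3}.
States satisfying EX (¬b ∧ ¬a): {q0}.

{q0}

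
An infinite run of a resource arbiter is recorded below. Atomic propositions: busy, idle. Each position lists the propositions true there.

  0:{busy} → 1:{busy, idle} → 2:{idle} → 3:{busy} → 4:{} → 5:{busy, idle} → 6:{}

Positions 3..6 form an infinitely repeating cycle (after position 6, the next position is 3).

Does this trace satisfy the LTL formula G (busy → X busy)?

busy → X busy must hold at every position from 0 onward. It fails at position 1, so G (busy → X busy) is false.
Positions where busy holds: 0, 1, 3, 5.
Check X busy at each: 0→ok, 1→fails, 3→fails, 5→fails.

Does not hold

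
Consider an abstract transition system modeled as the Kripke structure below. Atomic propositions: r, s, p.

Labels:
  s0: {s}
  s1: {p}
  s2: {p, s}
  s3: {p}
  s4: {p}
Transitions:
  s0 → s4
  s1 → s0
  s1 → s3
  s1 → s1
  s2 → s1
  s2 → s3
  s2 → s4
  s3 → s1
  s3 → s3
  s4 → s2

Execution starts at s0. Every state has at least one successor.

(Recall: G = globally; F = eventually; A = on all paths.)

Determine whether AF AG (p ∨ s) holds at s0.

States satisfying AG (p ∨ s): {s0, s1, s2, s3, s4}.
States satisfying AF AG (p ∨ s): {s0, s1, s2, s3, s4}.
s0 ∈ Sat(AF AG (p ∨ s)).

Holds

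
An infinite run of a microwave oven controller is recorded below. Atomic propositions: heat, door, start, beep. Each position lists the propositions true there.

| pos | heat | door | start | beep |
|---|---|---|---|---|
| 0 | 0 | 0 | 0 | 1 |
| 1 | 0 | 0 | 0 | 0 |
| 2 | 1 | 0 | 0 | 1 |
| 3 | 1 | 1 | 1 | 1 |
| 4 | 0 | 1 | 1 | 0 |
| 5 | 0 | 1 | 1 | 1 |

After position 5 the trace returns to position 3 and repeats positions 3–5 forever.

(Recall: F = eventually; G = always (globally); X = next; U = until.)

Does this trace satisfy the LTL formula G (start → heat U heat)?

Violated

start → heat U heat must hold at every position from 0 onward. It fails at position 4, so G (start → heat U heat) is false.
Positions where start holds: 3, 4, 5.
Check heat U heat at each: 3→ok, 4→fails, 5→fails.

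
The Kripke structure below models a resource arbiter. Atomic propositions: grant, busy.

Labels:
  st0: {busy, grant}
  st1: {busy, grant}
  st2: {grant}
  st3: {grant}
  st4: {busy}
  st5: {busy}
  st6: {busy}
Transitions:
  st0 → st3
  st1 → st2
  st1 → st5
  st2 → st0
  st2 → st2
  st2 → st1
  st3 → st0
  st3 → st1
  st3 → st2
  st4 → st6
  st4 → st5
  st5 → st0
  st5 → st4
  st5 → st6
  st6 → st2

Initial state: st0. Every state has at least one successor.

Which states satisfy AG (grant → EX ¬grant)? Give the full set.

States satisfying grant → EX ¬grant: {st1, st4, st5, st6}.
States satisfying AG (grant → EX ¬grant): ∅.

none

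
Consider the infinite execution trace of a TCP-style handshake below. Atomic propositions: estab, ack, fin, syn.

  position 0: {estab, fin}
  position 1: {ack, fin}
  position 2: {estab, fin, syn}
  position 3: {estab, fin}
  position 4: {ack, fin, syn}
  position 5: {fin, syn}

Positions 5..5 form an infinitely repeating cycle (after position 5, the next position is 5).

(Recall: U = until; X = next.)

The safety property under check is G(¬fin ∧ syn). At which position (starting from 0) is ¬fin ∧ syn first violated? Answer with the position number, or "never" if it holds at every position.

At position 0 the labels are {estab, fin}, so ¬fin ∧ syn is false there. This is the first violation.

0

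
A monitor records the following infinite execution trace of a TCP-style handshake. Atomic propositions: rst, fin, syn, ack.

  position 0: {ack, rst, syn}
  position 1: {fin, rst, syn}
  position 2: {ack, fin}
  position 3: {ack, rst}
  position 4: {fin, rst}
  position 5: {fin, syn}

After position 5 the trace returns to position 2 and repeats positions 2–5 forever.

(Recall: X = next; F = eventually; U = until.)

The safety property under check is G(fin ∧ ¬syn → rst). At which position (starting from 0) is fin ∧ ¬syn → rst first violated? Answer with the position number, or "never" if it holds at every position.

Check fin ∧ ¬syn → rst at each position in order: 0 ✓, 1 ✓.
At position 2 the labels are {ack, fin}, so fin ∧ ¬syn → rst is false there. This is the first violation.

2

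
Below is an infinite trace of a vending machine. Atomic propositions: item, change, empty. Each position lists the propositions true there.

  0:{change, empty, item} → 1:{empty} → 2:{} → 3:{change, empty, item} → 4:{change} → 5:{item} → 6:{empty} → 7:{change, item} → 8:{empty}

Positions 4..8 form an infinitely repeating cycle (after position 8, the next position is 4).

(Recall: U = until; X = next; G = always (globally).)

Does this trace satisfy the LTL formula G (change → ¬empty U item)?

change → ¬empty U item holds at every position 0..8, and those are all positions ever visited, so G (change → ¬empty U item) holds.
Positions where change holds: 0, 3, 4, 7.
Check ¬empty U item at each: 0→ok, 3→ok, 4→ok, 7→ok.

Satisfied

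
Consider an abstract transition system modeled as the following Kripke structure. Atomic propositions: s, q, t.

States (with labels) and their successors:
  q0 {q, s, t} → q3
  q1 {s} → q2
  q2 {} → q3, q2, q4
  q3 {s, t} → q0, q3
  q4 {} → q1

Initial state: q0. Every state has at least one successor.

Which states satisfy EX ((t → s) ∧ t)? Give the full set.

States satisfying (t → s) ∧ t: {q0, q3}.
States satisfying EX ((t → s) ∧ t): {q0, q2, q3}.

{q0, q2, q3}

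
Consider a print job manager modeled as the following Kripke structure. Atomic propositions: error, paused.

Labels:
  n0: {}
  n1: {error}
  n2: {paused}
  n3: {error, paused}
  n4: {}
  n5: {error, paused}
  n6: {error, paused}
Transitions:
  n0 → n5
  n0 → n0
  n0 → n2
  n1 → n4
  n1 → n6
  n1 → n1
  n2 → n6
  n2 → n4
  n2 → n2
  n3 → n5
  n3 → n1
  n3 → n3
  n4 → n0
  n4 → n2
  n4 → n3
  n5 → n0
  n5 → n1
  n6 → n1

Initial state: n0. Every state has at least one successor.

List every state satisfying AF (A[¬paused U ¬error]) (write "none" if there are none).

States satisfying A[¬paused U ¬error]: {n0, n2, n4}.
States satisfying AF (A[¬paused U ¬error]): {n0, n2, n4}.

{n0, n2, n4}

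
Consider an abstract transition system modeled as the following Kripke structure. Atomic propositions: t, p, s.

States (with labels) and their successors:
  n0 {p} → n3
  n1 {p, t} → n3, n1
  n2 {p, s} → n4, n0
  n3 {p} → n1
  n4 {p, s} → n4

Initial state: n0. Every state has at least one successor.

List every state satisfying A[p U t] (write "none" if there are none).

{n0, n1, n3}

States satisfying p: {n0, n1, n2, n3, n4}.
States satisfying t: {n1}.
States satisfying A[p U t]: {n0, n1, n3}.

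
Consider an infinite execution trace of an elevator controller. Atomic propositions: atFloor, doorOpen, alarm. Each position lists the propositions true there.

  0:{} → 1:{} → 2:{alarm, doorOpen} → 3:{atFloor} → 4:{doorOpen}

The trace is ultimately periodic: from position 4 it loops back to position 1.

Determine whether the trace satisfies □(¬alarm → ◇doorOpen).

¬alarm → ◇doorOpen holds at every position 0..4, and those are all positions ever visited, so □(¬alarm → ◇doorOpen) holds.
Positions where ¬alarm holds: 0, 1, 3, 4.
Check ◇doorOpen at each: 0→ok, 1→ok, 3→ok, 4→ok.

Yes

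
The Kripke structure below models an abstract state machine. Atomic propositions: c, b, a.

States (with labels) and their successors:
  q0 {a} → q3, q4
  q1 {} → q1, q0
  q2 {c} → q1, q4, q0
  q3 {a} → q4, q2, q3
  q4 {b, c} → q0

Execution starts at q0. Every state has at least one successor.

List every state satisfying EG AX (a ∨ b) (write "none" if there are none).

States satisfying AX (a ∨ b): {q0, q4}.
States satisfying EG AX (a ∨ b): {q0, q4}.

{q0, q4}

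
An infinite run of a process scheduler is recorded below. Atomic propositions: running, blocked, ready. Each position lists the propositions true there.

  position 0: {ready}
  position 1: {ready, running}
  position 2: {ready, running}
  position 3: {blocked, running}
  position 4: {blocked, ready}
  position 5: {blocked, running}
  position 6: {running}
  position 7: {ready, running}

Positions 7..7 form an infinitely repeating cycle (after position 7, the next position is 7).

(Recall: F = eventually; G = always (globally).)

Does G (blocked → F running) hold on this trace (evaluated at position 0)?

Satisfied

blocked → F running holds at every position 0..7, and those are all positions ever visited, so G (blocked → F running) holds.
Positions where blocked holds: 3, 4, 5.
Check F running at each: 3→ok, 4→ok, 5→ok.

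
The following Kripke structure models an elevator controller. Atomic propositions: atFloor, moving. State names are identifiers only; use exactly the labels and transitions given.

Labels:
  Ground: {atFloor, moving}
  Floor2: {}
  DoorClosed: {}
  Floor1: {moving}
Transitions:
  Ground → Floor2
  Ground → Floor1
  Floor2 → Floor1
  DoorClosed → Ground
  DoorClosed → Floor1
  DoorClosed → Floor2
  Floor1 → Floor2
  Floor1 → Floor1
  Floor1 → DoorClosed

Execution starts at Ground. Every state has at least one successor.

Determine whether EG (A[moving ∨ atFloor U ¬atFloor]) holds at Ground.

Yes

States satisfying A[moving ∨ atFloor U ¬atFloor]: {Ground, Floor2, DoorClosed, Floor1}.
States satisfying EG (A[moving ∨ atFloor U ¬atFloor]): {Ground, Floor2, DoorClosed, Floor1}.
Ground ∈ Sat(EG (A[moving ∨ atFloor U ¬atFloor])).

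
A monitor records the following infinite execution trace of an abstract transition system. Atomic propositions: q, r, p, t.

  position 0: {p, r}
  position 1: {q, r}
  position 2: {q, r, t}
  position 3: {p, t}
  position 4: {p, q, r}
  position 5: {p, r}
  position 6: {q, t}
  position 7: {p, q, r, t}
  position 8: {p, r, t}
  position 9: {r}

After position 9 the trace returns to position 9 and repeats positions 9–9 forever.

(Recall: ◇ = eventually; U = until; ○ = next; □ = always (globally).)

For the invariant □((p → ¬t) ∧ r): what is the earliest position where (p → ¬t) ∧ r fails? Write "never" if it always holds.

Check (p → ¬t) ∧ r at each position in order: 0 ✓, 1 ✓, 2 ✓.
At position 3 the labels are {p, t}, so (p → ¬t) ∧ r is false there. This is the first violation.

3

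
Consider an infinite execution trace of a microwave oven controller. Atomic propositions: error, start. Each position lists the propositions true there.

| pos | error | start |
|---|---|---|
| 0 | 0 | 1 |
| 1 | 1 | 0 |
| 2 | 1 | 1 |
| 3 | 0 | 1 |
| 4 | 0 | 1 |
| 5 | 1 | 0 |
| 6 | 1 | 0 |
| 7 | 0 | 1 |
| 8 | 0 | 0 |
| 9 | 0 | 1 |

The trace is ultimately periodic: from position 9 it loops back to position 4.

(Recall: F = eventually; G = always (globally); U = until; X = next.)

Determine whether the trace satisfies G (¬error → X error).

¬error → X error must hold at every position from 0 onward. It fails at position 3, so G (¬error → X error) is false.
Positions where ¬error holds: 0, 3, 4, 7, 8, 9.
Check X error at each: 0→ok, 3→fails, 4→ok, 7→fails, 8→fails, 9→fails.

Violated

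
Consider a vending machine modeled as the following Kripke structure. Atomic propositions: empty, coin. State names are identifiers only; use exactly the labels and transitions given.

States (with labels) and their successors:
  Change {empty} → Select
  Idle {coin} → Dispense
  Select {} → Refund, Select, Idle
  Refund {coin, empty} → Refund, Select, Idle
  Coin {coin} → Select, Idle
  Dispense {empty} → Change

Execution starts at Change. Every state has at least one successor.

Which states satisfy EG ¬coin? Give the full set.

{Change, Select, Dispense}

States satisfying ¬coin: {Change, Select, Dispense}.
States satisfying EG ¬coin: {Change, Select, Dispense}.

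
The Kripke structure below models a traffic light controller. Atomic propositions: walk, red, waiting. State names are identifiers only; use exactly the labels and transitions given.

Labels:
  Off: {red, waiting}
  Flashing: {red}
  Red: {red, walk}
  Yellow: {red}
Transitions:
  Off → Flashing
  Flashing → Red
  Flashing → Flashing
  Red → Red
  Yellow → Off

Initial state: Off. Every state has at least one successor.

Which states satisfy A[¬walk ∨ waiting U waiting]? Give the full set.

States satisfying ¬walk ∨ waiting: {Off, Flashing, Yellow}.
States satisfying waiting: {Off}.
States satisfying A[¬walk ∨ waiting U waiting]: {Off, Yellow}.

{Off, Yellow}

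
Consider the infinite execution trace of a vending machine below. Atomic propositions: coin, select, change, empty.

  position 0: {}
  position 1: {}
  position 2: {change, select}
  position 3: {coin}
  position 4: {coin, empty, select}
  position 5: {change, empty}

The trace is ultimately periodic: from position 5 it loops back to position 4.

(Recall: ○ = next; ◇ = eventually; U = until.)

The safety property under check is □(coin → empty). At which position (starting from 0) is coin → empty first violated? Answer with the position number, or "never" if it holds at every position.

3

Check coin → empty at each position in order: 0 ✓, 1 ✓, 2 ✓.
At position 3 the labels are {coin}, so coin → empty is false there. This is the first violation.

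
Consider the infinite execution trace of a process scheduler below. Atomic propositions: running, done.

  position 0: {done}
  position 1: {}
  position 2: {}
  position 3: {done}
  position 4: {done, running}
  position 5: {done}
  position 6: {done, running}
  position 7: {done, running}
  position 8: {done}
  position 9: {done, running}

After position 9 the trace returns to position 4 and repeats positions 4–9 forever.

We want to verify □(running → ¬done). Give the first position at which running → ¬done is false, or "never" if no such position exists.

Check running → ¬done at each position in order: 0 ✓, 1 ✓, 2 ✓, 3 ✓.
At position 4 the labels are {done, running}, so running → ¬done is false there. This is the first violation.

4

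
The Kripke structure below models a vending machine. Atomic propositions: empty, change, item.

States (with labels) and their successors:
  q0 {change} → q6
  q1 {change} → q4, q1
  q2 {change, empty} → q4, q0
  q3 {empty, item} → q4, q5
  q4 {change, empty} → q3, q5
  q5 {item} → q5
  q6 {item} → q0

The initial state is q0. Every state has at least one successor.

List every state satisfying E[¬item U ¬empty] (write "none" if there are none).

{q0, q1, q2, q4, q5, q6}

States satisfying ¬item: {q0, q1, q2, q4}.
States satisfying ¬empty: {q0, q1, q5, q6}.
States satisfying E[¬item U ¬empty]: {q0, q1, q2, q4, q5, q6}.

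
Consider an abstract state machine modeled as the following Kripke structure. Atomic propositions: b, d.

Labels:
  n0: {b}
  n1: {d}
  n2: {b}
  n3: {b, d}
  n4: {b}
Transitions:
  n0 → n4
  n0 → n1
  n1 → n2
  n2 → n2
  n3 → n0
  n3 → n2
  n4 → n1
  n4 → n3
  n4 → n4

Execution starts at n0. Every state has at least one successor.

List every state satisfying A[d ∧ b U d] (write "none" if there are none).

{n1, n3}

States satisfying d ∧ b: {n3}.
States satisfying d: {n1, n3}.
States satisfying A[d ∧ b U d]: {n1, n3}.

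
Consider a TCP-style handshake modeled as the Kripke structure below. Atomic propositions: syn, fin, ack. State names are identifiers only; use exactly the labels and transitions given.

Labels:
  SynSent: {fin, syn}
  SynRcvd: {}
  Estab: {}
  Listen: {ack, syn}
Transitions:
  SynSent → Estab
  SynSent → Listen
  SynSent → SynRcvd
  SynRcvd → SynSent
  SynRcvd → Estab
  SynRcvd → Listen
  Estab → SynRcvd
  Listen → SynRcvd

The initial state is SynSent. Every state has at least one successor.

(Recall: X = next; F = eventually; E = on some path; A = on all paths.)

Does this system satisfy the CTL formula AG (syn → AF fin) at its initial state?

Does not hold

States satisfying syn → AF fin: {SynSent, SynRcvd, Estab}.
States satisfying AG (syn → AF fin): ∅.
Listen is reachable from SynSent and violates syn → AF fin, so AG fails at SynSent.
SynSent ∉ Sat(AG (syn → AF fin)).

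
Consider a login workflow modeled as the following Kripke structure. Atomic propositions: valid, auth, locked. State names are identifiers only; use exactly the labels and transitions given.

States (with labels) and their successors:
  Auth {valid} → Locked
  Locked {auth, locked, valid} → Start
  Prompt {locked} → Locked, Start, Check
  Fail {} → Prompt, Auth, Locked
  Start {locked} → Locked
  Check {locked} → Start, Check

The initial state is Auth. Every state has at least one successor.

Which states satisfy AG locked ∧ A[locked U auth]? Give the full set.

States satisfying locked: {Locked, Prompt, Start, Check}.
States satisfying AG locked: {Locked, Prompt, Start, Check}.
States satisfying auth: {Locked}.
States satisfying A[locked U auth]: {Locked, Start}.
States satisfying AG locked ∧ A[locked U auth]: {Locked, Start}.

{Locked, Start}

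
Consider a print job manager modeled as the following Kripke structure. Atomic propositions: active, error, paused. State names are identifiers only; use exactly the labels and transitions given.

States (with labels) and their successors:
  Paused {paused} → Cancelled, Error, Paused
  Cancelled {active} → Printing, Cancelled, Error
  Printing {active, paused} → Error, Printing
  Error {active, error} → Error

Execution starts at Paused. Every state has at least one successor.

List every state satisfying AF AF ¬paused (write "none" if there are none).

States satisfying AF ¬paused: {Cancelled, Error}.
States satisfying AF AF ¬paused: {Cancelled, Error}.

{Cancelled, Error}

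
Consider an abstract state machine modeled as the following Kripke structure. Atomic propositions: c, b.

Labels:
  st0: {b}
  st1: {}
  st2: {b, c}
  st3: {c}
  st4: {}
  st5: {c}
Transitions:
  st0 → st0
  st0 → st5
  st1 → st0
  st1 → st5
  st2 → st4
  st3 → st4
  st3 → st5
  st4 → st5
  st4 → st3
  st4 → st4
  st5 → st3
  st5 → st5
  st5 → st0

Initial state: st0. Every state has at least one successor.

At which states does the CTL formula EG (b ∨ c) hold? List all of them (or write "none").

States satisfying b ∨ c: {st0, st2, st3, st5}.
States satisfying EG (b ∨ c): {st0, st3, st5}.

{st0, st3, st5}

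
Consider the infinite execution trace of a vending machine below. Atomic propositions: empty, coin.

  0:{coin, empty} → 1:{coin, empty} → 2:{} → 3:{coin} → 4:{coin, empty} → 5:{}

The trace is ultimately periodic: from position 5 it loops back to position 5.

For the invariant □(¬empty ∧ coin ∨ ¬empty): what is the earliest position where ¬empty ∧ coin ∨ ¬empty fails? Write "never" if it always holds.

At position 0 the labels are {coin, empty}, so ¬empty ∧ coin ∨ ¬empty is false there. This is the first violation.

0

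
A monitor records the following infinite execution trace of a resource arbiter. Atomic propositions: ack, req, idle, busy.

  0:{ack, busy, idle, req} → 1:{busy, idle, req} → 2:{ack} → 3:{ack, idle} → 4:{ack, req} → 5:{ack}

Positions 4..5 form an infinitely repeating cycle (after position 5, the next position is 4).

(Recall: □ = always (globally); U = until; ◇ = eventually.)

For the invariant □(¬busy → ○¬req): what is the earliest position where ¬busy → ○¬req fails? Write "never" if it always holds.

Check ¬busy → ○¬req at each position in order: 0 ✓, 1 ✓, 2 ✓.
At position 3 the labels are {ack, idle} and the next position 4 has {ack, req}, so ¬busy → ○¬req is false there. This is the first violation.

3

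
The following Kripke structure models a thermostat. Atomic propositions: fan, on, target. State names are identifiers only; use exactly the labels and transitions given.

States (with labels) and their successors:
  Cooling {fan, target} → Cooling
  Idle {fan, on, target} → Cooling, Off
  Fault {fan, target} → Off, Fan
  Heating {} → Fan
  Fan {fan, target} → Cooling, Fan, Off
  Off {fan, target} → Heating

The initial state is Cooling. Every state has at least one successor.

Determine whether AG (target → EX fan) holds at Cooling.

Satisfied

States satisfying target → EX fan: {Cooling, Idle, Fault, Heating, Fan}.
States satisfying AG (target → EX fan): {Cooling}.
Every state reachable from Cooling satisfies target → EX fan.
Cooling ∈ Sat(AG (target → EX fan)).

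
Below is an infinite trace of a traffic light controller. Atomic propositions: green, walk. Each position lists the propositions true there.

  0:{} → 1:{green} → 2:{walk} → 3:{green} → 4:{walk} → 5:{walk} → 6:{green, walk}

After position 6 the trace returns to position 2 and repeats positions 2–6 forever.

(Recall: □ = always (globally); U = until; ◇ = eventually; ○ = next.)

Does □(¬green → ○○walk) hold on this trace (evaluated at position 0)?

¬green → ○○walk holds at every position 0..6, and those are all positions ever visited, so □(¬green → ○○walk) holds.
Positions where ¬green holds: 0, 2, 4, 5.
Check ○○walk at each: 0→ok, 2→ok, 4→ok, 5→ok.

Holds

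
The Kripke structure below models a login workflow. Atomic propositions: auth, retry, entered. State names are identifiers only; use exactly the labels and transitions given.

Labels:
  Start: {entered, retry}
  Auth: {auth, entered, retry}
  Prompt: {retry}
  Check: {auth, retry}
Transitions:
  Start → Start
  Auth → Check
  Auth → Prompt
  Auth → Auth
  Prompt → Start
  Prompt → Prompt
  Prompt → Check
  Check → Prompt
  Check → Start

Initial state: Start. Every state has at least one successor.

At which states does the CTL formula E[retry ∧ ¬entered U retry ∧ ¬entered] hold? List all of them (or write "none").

States satisfying retry ∧ ¬entered: {Prompt, Check}.
States satisfying E[retry ∧ ¬entered U retry ∧ ¬entered]: {Prompt, Check}.

{Prompt, Check}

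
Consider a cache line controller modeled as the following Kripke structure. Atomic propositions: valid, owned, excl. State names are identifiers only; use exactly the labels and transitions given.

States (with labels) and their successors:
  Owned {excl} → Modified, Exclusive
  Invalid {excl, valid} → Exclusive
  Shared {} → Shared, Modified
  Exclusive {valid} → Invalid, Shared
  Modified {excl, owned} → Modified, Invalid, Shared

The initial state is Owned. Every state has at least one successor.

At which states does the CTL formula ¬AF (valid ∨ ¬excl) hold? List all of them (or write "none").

{Owned, Modified}

States satisfying valid ∨ ¬excl: {Invalid, Shared, Exclusive}.
States satisfying AF (valid ∨ ¬excl): {Invalid, Shared, Exclusive}.
States satisfying ¬AF (valid ∨ ¬excl): {Owned, Modified}.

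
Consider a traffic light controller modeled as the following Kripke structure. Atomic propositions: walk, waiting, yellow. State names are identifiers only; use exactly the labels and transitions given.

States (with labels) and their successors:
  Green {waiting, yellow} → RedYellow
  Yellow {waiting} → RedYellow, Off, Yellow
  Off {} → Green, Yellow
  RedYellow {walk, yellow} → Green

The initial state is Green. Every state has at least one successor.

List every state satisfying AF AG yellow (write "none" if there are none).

States satisfying AG yellow: {Green, RedYellow}.
States satisfying AF AG yellow: {Green, RedYellow}.

{Green, RedYellow}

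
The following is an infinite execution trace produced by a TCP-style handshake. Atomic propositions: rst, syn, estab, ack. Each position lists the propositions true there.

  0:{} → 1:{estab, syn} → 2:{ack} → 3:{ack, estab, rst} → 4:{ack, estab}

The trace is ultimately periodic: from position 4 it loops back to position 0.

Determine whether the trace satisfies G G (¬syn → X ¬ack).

G (¬syn → X ¬ack) must hold at every position from 0 onward. It fails at position 0, so G G (¬syn → X ¬ack) is false.

Violated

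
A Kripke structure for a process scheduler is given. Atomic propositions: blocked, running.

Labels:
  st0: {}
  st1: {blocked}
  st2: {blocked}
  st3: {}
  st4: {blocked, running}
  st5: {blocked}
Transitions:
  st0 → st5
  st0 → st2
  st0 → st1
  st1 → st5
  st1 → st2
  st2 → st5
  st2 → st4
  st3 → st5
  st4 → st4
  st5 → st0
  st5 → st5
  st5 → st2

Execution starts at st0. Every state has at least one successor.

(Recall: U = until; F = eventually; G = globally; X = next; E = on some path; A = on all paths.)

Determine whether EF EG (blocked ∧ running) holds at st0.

Holds

States satisfying EG (blocked ∧ running): {st4}.
States satisfying EF EG (blocked ∧ running): {st0, st1, st2, st3, st4, st5}.
Some path from st0 reaches a state where EG (blocked ∧ running) holds.
st0 ∈ Sat(EF EG (blocked ∧ running)).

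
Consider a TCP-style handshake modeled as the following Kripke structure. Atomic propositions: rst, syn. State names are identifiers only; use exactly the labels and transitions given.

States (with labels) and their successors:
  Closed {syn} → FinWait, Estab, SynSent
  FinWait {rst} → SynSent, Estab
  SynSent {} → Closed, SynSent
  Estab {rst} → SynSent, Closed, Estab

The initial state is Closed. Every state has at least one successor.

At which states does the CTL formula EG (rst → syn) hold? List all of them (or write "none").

States satisfying rst → syn: {Closed, SynSent}.
States satisfying EG (rst → syn): {Closed, SynSent}.

{Closed, SynSent}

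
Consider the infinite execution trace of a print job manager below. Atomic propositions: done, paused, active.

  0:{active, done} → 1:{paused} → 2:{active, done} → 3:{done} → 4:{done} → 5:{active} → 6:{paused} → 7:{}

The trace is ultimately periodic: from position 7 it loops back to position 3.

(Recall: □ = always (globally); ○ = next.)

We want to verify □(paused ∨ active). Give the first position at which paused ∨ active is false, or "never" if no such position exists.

3

Check paused ∨ active at each position in order: 0 ✓, 1 ✓, 2 ✓.
At position 3 the labels are {done}, so paused ∨ active is false there. This is the first violation.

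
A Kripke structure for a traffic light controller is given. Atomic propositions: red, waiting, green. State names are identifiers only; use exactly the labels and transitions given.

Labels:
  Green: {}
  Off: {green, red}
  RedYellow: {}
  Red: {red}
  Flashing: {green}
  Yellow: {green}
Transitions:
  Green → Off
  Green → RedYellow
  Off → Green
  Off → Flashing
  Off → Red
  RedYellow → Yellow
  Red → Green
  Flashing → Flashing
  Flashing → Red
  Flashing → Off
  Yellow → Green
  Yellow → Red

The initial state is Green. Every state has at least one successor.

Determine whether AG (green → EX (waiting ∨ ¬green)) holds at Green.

States satisfying green → EX (waiting ∨ ¬green): {Green, Off, RedYellow, Red, Flashing, Yellow}.
States satisfying AG (green → EX (waiting ∨ ¬green)): {Green, Off, RedYellow, Red, Flashing, Yellow}.
Every state reachable from Green satisfies green → EX (waiting ∨ ¬green).
Green ∈ Sat(AG (green → EX (waiting ∨ ¬green))).

Yes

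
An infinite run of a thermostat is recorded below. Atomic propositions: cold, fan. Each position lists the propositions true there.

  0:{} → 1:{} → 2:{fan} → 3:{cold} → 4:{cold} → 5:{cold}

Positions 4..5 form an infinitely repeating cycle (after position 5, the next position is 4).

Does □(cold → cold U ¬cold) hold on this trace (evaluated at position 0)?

No

cold → cold U ¬cold must hold at every position from 0 onward. It fails at position 3, so □(cold → cold U ¬cold) is false.
Positions where cold holds: 3, 4, 5.
Check cold U ¬cold at each: 3→fails, 4→fails, 5→fails.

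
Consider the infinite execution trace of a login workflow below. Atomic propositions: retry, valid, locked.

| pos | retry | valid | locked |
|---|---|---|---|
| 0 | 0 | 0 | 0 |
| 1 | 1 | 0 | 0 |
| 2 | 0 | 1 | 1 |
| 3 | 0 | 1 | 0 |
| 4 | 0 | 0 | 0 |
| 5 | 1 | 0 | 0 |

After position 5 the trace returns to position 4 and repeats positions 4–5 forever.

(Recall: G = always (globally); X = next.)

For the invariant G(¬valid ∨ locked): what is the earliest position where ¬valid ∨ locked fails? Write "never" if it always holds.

Check ¬valid ∨ locked at each position in order: 0 ✓, 1 ✓, 2 ✓.
At position 3 the labels are {valid}, so ¬valid ∨ locked is false there. This is the first violation.

3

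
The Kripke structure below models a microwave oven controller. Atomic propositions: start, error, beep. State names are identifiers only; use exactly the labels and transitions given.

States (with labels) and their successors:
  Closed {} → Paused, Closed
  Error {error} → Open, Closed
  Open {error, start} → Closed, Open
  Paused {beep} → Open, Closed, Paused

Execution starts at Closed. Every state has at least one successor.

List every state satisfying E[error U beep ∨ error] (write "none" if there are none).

States satisfying error: {Error, Open}.
States satisfying beep ∨ error: {Error, Open, Paused}.
States satisfying E[error U beep ∨ error]: {Error, Open, Paused}.

{Error, Open, Paused}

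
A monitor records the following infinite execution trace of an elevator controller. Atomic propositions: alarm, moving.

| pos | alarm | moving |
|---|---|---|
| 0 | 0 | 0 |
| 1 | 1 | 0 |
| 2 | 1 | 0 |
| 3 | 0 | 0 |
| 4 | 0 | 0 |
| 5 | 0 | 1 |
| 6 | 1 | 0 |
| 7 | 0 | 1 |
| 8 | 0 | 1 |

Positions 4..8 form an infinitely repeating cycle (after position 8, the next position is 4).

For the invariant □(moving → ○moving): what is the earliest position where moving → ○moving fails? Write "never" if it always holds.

Check moving → ○moving at each position in order: 0 ✓, 1 ✓, 2 ✓, 3 ✓, 4 ✓.
At position 5 the labels are {moving} and the next position 6 has {alarm}, so moving → ○moving is false there. This is the first violation.

5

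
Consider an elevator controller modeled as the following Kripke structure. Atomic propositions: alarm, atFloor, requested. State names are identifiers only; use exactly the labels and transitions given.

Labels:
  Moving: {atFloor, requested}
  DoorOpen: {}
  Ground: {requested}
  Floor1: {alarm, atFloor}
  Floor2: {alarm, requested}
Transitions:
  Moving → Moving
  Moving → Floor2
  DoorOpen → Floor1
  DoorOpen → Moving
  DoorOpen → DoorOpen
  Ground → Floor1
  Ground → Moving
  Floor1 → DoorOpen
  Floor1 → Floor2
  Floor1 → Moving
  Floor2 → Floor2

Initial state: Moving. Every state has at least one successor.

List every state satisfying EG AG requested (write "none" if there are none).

{Moving, Floor2}

States satisfying AG requested: {Moving, Floor2}.
States satisfying EG AG requested: {Moving, Floor2}.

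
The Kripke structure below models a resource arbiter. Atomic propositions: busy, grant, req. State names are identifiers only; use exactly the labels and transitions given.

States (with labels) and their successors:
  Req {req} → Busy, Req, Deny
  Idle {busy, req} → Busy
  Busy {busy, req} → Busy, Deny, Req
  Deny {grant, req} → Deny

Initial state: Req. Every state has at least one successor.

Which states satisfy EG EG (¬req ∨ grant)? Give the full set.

{Deny}

States satisfying EG (¬req ∨ grant): {Deny}.
States satisfying EG EG (¬req ∨ grant): {Deny}.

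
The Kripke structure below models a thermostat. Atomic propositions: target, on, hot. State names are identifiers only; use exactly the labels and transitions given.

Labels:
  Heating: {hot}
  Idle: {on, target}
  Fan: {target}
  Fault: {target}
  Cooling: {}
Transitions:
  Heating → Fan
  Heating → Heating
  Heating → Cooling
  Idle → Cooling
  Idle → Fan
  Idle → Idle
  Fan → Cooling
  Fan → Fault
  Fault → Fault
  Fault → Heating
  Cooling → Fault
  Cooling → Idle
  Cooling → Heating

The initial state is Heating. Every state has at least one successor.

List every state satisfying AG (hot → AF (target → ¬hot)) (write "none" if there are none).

{Heating, Idle, Fan, Fault, Cooling}

States satisfying hot → AF (target → ¬hot): {Heating, Idle, Fan, Fault, Cooling}.
States satisfying AG (hot → AF (target → ¬hot)): {Heating, Idle, Fan, Fault, Cooling}.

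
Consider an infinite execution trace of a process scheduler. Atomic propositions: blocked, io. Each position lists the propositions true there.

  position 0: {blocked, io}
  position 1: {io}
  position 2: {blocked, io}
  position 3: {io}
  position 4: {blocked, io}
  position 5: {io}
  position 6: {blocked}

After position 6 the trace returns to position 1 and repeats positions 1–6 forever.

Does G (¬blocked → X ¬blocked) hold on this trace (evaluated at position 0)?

¬blocked → X ¬blocked must hold at every position from 0 onward. It fails at position 1, so G (¬blocked → X ¬blocked) is false.
Positions where ¬blocked holds: 1, 3, 5.
Check X ¬blocked at each: 1→fails, 3→fails, 5→fails.

Does not hold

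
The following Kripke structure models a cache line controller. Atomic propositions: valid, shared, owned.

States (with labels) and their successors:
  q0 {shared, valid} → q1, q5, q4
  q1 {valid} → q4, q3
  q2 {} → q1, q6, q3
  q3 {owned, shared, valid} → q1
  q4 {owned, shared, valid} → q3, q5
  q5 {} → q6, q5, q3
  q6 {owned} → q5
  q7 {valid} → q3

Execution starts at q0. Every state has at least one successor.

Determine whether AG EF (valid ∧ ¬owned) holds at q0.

Holds

States satisfying EF (valid ∧ ¬owned): {q0, q1, q2, q3, q4, q5, q6, q7}.
States satisfying AG EF (valid ∧ ¬owned): {q0, q1, q2, q3, q4, q5, q6, q7}.
Every state reachable from q0 satisfies EF (valid ∧ ¬owned).
q0 ∈ Sat(AG EF (valid ∧ ¬owned)).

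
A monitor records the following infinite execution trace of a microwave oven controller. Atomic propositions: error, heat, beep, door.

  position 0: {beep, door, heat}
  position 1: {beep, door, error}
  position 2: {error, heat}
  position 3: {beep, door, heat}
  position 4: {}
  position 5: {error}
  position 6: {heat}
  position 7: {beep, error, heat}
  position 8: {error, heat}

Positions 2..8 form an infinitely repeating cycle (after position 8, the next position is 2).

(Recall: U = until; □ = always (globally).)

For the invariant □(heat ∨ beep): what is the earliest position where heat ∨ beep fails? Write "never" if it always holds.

Check heat ∨ beep at each position in order: 0 ✓, 1 ✓, 2 ✓, 3 ✓.
At position 4 the labels are {}, so heat ∨ beep is false there. This is the first violation.

4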